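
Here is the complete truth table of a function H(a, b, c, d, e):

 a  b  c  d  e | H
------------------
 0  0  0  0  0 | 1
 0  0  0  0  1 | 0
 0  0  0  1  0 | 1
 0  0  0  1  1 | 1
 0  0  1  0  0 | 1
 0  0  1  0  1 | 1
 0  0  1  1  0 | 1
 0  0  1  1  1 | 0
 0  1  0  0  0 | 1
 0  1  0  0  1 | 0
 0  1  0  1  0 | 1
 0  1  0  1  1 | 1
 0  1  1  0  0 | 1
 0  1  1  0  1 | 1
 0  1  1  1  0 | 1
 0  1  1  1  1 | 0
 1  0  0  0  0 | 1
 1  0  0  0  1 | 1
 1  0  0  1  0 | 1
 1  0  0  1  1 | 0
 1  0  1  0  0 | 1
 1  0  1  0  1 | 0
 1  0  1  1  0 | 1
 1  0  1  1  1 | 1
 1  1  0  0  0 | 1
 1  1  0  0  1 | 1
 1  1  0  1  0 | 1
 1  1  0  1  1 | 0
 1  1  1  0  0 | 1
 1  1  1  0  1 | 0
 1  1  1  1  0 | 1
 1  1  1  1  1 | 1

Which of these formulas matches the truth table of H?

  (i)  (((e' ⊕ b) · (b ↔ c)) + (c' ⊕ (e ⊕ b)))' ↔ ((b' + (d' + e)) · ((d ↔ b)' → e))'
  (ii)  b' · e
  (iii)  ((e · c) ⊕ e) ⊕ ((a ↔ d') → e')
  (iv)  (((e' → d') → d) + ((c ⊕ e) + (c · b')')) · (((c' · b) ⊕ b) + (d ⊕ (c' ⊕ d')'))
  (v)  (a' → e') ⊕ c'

iii

(i) fails at (0,0,0,1,0): the formula yields 0, H is 1.
(ii) fails at (0,0,0,0,0): the formula yields 0, H is 1.
(iv) fails at (0,0,0,0,1): the formula yields 1, H is 0.
(v) fails at (0,0,0,0,0): the formula yields 0, H is 1.
That leaves (iii). Evaluating it on every row reproduces the table of H exactly.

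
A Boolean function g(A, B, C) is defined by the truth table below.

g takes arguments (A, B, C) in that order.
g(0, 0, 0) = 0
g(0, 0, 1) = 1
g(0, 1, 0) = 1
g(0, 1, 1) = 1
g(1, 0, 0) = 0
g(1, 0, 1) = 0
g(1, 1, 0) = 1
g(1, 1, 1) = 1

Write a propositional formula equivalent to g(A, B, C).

g is 0 on only 3 rows — (0,0,0), (1,0,0), (1,0,1). Writing each as a minterm (¬A·¬B·¬C, A·¬B·¬C, A·¬B·C) and OR-ing them characterizes exactly where g=0, so g is the negation of that disjunction.

g(A, B, C) = ¬((((¬A ∧ ¬B) ∧ ¬C) ∨ ((A ∧ ¬B) ∧ ¬C)) ∨ ((A ∧ ¬B) ∧ C))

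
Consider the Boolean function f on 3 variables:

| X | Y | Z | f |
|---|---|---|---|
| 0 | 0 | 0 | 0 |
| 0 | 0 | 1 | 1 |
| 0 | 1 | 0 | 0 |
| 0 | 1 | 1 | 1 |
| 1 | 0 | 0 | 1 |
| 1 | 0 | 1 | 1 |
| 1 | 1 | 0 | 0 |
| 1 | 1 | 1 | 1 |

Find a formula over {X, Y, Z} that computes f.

There are just 3 zero rows: (0,0,0), (0,1,0), (1,1,0). Their minterms are ¬X·¬Y·¬Z, ¬X·Y·¬Z, X·Y·¬Z; the OR of those covers precisely the 0-outputs, and negating it yields f.

f(X, Y, Z) = NOT ((((NOT X AND NOT Y) AND NOT Z) OR ((NOT X AND Y) AND NOT Z)) OR ((X AND Y) AND NOT Z))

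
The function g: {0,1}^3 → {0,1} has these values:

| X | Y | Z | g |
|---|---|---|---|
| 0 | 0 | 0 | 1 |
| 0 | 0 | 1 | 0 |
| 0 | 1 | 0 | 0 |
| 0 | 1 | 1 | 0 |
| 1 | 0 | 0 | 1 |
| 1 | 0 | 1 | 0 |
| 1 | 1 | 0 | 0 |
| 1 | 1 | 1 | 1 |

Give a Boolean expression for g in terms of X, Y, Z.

g(X, Y, Z) = (((NOT X AND NOT Y) AND NOT Z) OR ((X AND NOT Y) AND NOT Z)) OR ((X AND Y) AND Z)

The 1-rows are (0,0,0), (1,0,0), (1,1,1). Each contributes one minterm — ¬X·¬Y·¬Z; X·¬Y·¬Z; X·Y·Z — and their disjunction is a sum-of-products form of g.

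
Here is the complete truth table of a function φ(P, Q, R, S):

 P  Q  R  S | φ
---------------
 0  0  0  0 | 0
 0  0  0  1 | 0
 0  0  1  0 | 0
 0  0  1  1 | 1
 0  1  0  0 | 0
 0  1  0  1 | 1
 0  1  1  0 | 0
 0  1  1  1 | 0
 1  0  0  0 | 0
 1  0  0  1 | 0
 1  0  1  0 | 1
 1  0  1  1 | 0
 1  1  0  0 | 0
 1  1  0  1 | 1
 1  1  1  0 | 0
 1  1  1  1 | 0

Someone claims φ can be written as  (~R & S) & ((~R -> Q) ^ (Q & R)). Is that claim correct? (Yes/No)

Evaluate (~R & S) & ((~R -> Q) ^ (Q & R)) on each row and compare to φ:
  P=0, Q=0, R=0, S=0: formula gives 0, φ = 0 ✓
  P=0, Q=0, R=0, S=1: formula gives 0, φ = 0 ✓
  P=0, Q=0, R=1, S=0: formula gives 0, φ = 0 ✓
  P=0, Q=0, R=1, S=1: formula gives 0, but φ = 1 ✗
Row (0,0,1,1) is a counterexample, so the formula is not equivalent to φ.

No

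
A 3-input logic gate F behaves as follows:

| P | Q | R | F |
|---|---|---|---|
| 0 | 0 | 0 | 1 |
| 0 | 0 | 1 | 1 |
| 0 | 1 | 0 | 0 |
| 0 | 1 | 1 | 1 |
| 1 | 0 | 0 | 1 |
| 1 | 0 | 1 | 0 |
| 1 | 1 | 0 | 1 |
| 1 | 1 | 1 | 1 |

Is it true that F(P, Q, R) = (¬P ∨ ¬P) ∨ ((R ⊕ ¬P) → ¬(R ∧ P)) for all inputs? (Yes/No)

No

Test each input against both F and the formula:
  P=0, Q=0, R=0: formula gives 1, F = 1 ✓
  P=0, Q=0, R=1: formula gives 1, F = 1 ✓
  P=0, Q=1, R=0: formula gives 1, but F = 0 ✗
A single disagreement suffices: at (0,1,0) they differ, so the formula does not compute F.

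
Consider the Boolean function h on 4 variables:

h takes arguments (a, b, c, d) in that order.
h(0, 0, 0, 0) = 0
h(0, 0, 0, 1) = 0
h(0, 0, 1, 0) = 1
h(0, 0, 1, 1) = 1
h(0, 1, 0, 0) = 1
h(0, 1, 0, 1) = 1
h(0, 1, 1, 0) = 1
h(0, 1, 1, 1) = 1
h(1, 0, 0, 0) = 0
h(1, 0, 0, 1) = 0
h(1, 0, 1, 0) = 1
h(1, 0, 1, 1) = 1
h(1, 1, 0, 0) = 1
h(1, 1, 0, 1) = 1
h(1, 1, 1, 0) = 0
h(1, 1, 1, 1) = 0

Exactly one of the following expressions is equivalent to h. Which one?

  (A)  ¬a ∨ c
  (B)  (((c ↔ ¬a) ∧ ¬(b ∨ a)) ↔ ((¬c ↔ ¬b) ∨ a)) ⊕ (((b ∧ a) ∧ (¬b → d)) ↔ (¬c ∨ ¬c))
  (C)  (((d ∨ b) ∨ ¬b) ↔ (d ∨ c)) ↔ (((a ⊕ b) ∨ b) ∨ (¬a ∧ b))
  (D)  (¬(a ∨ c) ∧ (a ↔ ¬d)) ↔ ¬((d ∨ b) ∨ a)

(A) disagrees with h on (0,0,0,0) (formula → 1, table → 0); rule it out.
(C) disagrees with h on (0,0,0,0) (formula → 1, table → 0); rule it out.
(D) disagrees with h on (0,0,1,0) (formula → 0, table → 1); rule it out.
(B) is the remaining candidate, and it agrees with h on all 16 inputs.

B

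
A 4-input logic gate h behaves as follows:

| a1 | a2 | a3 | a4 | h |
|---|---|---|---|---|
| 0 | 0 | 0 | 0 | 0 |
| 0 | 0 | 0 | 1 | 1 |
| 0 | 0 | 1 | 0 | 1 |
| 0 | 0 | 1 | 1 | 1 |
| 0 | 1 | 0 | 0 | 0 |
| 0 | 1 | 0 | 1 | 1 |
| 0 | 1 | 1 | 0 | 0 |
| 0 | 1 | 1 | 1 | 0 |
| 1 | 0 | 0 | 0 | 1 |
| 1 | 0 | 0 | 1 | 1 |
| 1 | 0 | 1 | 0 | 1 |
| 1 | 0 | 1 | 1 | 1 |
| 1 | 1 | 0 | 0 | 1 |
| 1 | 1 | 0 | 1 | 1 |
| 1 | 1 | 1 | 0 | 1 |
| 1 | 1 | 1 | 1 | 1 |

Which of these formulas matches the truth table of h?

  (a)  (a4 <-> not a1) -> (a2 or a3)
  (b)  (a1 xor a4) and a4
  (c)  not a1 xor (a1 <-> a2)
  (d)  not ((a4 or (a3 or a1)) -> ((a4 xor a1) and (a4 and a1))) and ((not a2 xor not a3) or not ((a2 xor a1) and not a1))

d

(a) disagrees with h on (0,0,0,0) (formula → 1, table → 0); rule it out.
(b) disagrees with h on (0,0,1,0) (formula → 0, table → 1); rule it out.
(c) disagrees with h on (0,0,0,1) (formula → 0, table → 1); rule it out.
(d) is the remaining candidate, and it agrees with h on all 16 inputs.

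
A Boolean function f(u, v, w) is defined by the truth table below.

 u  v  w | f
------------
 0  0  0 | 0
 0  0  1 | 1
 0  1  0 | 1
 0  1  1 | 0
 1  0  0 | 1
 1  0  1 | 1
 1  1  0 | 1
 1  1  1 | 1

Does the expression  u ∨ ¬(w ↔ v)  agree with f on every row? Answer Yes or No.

Yes

Check the formula against f row by row:
  u=0, v=0, w=0: formula gives 0, f = 0 ✓
  u=0, v=0, w=1: formula gives 1, f = 1 ✓
  u=0, v=1, w=0: formula gives 1, f = 1 ✓
  u=0, v=1, w=1: formula gives 0, f = 0 ✓
  u=1, v=0, w=0: formula gives 1, f = 1 ✓
  … (the remaining 3 rows also agree.)
No disagreement on any input; they are logically equivalent.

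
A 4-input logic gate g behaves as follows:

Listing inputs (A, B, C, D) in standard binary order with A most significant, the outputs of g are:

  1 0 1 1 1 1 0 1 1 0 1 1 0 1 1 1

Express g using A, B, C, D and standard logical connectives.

g(A, B, C, D) = not ((((((not A and not B) and not C) and D) or (((not A and B) and C) and not D)) or (((A and not B) and not C) and D)) or (((A and B) and not C) and not D))

There are just 4 zero rows: (0,0,0,1), (0,1,1,0), (1,0,0,1), (1,1,0,0). Their minterms are ¬A·¬B·¬C·D, ¬A·B·C·¬D, A·¬B·¬C·D, A·B·¬C·¬D; the OR of those covers precisely the 0-outputs, and negating it yields g.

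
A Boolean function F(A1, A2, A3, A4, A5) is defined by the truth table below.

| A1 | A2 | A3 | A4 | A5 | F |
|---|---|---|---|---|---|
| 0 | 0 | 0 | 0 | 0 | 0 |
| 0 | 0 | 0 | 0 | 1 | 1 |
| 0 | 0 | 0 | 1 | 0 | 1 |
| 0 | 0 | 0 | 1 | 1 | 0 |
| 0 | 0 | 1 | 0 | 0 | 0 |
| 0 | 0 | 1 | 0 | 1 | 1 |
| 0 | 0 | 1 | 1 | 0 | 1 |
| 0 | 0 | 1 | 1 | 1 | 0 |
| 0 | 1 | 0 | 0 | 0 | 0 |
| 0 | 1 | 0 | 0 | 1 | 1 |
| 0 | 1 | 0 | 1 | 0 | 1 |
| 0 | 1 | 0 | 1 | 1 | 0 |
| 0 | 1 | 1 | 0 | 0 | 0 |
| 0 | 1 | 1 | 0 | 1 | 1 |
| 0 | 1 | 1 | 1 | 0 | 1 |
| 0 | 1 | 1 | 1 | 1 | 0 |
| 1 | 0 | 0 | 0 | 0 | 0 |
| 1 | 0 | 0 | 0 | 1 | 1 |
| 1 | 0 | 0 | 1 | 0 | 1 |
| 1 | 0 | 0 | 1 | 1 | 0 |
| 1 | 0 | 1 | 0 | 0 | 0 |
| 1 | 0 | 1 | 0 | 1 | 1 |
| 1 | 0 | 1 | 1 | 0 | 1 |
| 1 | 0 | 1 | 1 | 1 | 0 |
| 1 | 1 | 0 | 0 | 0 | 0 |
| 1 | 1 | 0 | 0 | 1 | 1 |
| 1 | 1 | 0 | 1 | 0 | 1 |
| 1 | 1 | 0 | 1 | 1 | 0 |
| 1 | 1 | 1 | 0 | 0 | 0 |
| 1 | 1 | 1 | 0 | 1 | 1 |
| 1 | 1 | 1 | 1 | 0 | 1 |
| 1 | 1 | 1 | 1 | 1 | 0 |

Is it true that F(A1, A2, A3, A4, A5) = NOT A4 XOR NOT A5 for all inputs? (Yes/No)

Check the formula against F row by row:
  A1=0, A2=0, A3=0, A4=0, A5=0: formula gives 0, F = 0 ✓
  A1=0, A2=0, A3=0, A4=0, A5=1: formula gives 1, F = 1 ✓
  A1=0, A2=0, A3=0, A4=1, A5=0: formula gives 1, F = 1 ✓
  A1=0, A2=0, A3=0, A4=1, A5=1: formula gives 0, F = 0 ✓
  … (the remaining 28 rows also agree.)
Every row agrees, so the formula is equivalent.

Yes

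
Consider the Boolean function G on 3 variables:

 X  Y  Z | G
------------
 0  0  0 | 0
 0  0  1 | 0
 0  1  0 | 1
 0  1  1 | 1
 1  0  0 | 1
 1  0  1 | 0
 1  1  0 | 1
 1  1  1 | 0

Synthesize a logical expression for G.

G(X, Y, Z) = ((((NOT X AND Y) AND NOT Z) OR ((NOT X AND Y) AND Z)) OR ((X AND NOT Y) AND NOT Z)) OR ((X AND Y) AND NOT Z)

The 1-rows are (0,1,0), (0,1,1), (1,0,0), (1,1,0). Each contributes one minterm — ¬X·Y·¬Z; ¬X·Y·Z; X·¬Y·¬Z; X·Y·¬Z — and their disjunction is a sum-of-products form of G.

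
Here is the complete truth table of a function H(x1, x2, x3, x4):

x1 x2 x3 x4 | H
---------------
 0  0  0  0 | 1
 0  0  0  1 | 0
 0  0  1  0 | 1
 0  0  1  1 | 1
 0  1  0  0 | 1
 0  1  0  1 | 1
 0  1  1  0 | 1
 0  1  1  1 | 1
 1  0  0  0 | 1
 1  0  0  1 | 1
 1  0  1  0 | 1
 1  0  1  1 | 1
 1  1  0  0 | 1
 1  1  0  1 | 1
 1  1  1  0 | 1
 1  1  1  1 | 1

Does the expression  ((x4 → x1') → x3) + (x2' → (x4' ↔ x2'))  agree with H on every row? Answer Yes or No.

Yes

Check the formula against H row by row:
  x1=0, x2=0, x3=0, x4=0: formula gives 1, H = 1 ✓
  x1=0, x2=0, x3=0, x4=1: formula gives 0, H = 0 ✓
  x1=0, x2=0, x3=1, x4=0: formula gives 1, H = 1 ✓
  x1=0, x2=0, x3=1, x4=1: formula gives 1, H = 1 ✓
  … (the remaining 12 rows also agree.)
All 16 rows match — the expression computes H exactly.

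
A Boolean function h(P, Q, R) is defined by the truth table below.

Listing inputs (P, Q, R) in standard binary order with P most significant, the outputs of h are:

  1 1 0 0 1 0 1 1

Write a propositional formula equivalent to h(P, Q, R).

h(P, Q, R) = not ((((not P and Q) and not R) or ((not P and Q) and R)) or ((P and not Q) and R))

h is 0 on only 3 rows — (0,1,0), (0,1,1), (1,0,1). Writing each as a minterm (¬P·Q·¬R, ¬P·Q·R, P·¬Q·R) and OR-ing them characterizes exactly where h=0, so h is the negation of that disjunction.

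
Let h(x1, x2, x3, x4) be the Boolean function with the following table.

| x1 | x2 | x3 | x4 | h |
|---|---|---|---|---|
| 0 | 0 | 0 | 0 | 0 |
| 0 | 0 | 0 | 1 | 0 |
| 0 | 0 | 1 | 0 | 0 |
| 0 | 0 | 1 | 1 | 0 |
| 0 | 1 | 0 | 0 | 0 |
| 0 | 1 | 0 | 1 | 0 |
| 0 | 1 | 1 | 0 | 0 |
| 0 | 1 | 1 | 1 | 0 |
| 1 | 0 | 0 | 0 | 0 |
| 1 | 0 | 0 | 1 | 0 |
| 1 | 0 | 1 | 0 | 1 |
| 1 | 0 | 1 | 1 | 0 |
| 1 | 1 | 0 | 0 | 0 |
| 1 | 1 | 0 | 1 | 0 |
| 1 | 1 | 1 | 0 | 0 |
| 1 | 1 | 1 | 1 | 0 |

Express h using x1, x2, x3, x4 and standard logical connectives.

h is 1 on exactly one input, (1,0,1,0), whose minterm is x1·¬x2·x3·¬x4. So h is just that conjunction.

h(x1, x2, x3, x4) = ((x1 & ~x2) & x3) & ~x4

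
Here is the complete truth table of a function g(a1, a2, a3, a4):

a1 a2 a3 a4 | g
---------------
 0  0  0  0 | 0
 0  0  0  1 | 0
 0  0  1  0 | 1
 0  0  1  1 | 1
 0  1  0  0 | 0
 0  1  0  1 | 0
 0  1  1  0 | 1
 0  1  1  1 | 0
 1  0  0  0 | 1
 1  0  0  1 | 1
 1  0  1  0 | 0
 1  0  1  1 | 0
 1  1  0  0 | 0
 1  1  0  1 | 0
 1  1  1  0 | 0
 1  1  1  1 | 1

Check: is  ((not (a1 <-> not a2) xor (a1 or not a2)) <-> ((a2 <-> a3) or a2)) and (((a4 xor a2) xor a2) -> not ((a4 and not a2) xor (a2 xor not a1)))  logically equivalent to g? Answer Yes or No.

No

Evaluate ((not (a1 <-> not a2) xor (a1 or not a2)) <-> ((a2 <-> a3) or a2)) and (((a4 xor a2) xor a2) -> not ((a4 and not a2) xor (a2 xor not a1))) on each row and compare to g:
  a1=0, a2=0, a3=0, a4=0: formula gives 0, g = 0 ✓
  a1=0, a2=0, a3=0, a4=1: formula gives 0, g = 0 ✓
  a1=0, a2=0, a3=1, a4=0: formula gives 1, g = 1 ✓
  a1=0, a2=0, a3=1, a4=1: formula gives 1, g = 1 ✓
  …
  a1=0, a2=1, a3=1, a4=0: formula gives 0, but g = 1 ✗
Row (0,1,1,0) is a counterexample, so the formula is not equivalent to g.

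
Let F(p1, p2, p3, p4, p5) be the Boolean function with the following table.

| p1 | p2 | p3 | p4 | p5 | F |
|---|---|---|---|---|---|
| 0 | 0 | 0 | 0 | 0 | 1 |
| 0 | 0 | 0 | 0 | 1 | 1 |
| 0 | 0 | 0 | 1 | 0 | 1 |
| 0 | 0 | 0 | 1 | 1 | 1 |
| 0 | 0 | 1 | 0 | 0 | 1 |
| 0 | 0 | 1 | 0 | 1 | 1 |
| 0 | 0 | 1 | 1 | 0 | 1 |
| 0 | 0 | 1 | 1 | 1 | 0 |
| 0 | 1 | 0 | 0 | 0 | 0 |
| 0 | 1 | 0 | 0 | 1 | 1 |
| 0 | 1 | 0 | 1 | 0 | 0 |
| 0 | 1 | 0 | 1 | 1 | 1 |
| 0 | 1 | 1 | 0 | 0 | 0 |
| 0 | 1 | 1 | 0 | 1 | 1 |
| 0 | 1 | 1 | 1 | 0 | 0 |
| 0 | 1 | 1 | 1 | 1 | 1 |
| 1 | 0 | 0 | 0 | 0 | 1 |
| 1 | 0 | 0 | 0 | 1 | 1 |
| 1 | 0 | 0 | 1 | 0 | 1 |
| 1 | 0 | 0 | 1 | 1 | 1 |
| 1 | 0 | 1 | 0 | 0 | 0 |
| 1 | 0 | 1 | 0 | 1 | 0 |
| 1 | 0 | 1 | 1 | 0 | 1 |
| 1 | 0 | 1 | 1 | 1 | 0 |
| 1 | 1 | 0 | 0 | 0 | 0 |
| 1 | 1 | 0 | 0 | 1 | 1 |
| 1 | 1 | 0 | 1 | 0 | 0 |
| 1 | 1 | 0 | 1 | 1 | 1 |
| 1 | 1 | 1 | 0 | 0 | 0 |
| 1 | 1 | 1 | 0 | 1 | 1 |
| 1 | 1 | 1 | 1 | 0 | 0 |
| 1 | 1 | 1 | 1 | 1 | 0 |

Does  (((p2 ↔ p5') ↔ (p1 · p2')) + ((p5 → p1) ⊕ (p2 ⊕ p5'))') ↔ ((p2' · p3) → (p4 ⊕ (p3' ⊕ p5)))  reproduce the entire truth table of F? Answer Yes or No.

No

Check the formula against F row by row:
  p1=0, p2=0, p3=0, p4=0, p5=0: formula gives 1, F = 1 ✓
  p1=0, p2=0, p3=0, p4=0, p5=1: formula gives 1, F = 1 ✓
  p1=0, p2=0, p3=0, p4=1, p5=0: formula gives 1, F = 1 ✓
  p1=0, p2=0, p3=0, p4=1, p5=1: formula gives 1, F = 1 ✓
  p1=0, p2=0, p3=1, p4=0, p5=0: formula gives 0, but F = 1 ✗
Since they disagree at (0,0,1,0,0), the expression is not a correct formula for F.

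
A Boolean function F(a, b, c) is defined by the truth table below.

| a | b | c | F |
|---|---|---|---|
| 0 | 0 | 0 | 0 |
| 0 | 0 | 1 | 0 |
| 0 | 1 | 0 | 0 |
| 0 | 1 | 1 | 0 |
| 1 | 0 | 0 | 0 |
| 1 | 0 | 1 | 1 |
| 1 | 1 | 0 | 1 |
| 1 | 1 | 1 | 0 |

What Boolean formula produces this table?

Collect the rows where F=1 — (1,0,1), (1,1,0) — and write one minterm per row: a·¬b·c, a·b·¬c. Their union (logical OR) reproduces the table exactly.

F(a, b, c) = ((a AND NOT b) AND c) OR ((a AND b) AND NOT c)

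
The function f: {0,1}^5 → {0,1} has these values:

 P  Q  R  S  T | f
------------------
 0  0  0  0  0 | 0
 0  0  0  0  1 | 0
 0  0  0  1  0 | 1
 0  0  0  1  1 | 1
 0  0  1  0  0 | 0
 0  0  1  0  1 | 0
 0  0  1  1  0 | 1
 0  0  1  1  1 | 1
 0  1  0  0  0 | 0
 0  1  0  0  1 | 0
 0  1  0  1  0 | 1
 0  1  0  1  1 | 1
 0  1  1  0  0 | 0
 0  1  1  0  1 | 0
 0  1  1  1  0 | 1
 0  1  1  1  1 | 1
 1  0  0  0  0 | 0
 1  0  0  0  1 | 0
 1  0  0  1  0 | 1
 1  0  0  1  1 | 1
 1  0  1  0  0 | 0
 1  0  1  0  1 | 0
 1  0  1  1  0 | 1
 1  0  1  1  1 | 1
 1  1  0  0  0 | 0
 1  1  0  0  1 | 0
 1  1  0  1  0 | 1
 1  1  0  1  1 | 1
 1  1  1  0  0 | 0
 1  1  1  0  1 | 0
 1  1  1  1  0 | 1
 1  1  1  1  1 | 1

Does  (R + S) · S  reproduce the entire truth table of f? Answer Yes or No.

Check the formula against f row by row:
  P=0, Q=0, R=0, S=0, T=0: formula gives 0, f = 0 ✓
  P=0, Q=0, R=0, S=0, T=1: formula gives 0, f = 0 ✓
  P=0, Q=0, R=0, S=1, T=0: formula gives 1, f = 1 ✓
  P=0, Q=0, R=0, S=1, T=1: formula gives 1, f = 1 ✓
  …and likewise for the remaining 28 rows.
No disagreement on any input; they are logically equivalent.

Yes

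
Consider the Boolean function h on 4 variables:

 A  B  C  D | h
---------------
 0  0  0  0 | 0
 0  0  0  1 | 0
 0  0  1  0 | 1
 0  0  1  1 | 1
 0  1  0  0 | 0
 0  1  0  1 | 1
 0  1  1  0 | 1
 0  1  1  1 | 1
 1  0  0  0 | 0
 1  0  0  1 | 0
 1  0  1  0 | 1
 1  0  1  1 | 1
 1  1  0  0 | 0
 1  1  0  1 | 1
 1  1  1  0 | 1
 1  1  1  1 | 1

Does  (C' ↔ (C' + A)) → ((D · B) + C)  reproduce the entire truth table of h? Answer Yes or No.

Yes

Evaluate (C' ↔ (C' + A)) → ((D · B) + C) on each row and compare to h:
  A=0, B=0, C=0, D=0: formula gives 0, h = 0 ✓
  A=0, B=0, C=0, D=1: formula gives 0, h = 0 ✓
  A=0, B=0, C=1, D=0: formula gives 1, h = 1 ✓
  A=0, B=0, C=1, D=1: formula gives 1, h = 1 ✓
  …and likewise for the remaining 12 rows.
No disagreement on any input; they are logically equivalent.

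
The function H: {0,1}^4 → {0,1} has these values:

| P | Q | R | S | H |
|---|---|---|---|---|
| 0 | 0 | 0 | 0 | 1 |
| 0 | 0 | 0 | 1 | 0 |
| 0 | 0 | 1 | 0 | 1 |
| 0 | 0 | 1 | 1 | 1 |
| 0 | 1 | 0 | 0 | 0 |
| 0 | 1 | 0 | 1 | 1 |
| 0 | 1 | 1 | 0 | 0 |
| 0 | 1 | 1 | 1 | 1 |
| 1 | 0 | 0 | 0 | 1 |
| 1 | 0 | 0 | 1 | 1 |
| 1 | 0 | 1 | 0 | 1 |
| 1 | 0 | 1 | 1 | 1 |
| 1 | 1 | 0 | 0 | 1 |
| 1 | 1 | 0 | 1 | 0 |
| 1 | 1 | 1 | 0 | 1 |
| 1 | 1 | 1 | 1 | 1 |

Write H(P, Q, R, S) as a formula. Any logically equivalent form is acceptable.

H(P, Q, R, S) = ¬((((((¬P ∧ ¬Q) ∧ ¬R) ∧ S) ∨ (((¬P ∧ Q) ∧ ¬R) ∧ ¬S)) ∨ (((¬P ∧ Q) ∧ R) ∧ ¬S)) ∨ (((P ∧ Q) ∧ ¬R) ∧ S))

The 0-rows are (0,0,0,1), (0,1,0,0), (0,1,1,0), (1,1,0,1). Take each as a conjunction (¬P·¬Q·¬R·S, ¬P·Q·¬R·¬S, ¬P·Q·R·¬S, P·Q·¬R·S), form their disjunction, and complement — that gives a formula that is 1 everywhere H is.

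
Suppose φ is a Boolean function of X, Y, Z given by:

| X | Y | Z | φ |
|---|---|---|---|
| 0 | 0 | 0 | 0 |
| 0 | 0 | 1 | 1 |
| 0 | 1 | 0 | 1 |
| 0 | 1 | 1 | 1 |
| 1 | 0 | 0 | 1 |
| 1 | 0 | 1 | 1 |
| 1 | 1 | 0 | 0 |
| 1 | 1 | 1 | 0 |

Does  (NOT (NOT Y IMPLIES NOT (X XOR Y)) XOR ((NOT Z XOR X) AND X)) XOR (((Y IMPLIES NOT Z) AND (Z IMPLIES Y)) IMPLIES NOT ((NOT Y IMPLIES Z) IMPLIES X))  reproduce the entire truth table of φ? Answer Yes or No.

Check the formula against φ row by row:
  X=0, Y=0, Z=0: formula gives 0, φ = 0 ✓
  X=0, Y=0, Z=1: formula gives 1, φ = 1 ✓
  X=0, Y=1, Z=0: formula gives 1, φ = 1 ✓
  X=0, Y=1, Z=1: formula gives 1, φ = 1 ✓
  X=1, Y=0, Z=0: formula gives 1, φ = 1 ✓
  …and likewise for the remaining 3 rows.
No disagreement on any input; they are logically equivalent.

Yes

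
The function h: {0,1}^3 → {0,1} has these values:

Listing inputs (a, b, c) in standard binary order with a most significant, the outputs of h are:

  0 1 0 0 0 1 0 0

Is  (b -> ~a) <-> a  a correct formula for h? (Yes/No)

Test each input against both h and the formula:
  a=0, b=0, c=0: formula gives 0, h = 0 ✓
  a=0, b=0, c=1: formula gives 0, but h = 1 ✗
Since they disagree at (0,0,1), the expression is not a correct formula for h.

No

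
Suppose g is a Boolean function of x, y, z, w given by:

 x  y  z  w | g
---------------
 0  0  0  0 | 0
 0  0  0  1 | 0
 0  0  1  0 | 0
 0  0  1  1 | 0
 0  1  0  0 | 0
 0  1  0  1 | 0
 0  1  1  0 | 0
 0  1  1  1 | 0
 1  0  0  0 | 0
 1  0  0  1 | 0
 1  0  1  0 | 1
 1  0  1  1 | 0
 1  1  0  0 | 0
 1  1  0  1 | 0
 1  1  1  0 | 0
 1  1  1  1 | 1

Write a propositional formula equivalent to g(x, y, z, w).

g(x, y, z, w) = (((x & ~y) & z) & ~w) | (((x & y) & z) & w)

Collect the rows where g=1 — (1,0,1,0), (1,1,1,1) — and write one minterm per row: x·¬y·z·¬w, x·y·z·w. Their union (logical OR) reproduces the table exactly.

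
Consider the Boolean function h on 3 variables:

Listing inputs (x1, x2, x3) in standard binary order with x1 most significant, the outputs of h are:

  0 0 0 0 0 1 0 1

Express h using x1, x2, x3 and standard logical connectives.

h(x1, x2, x3) = ((x1 & ~x2) & x3) | ((x1 & x2) & x3)

h=1 on 2 inputs: (1,0,1), (1,1,1). Reading each as a conjunction of literals (x1·¬x2·x3, x1·x2·x3) and taking the OR gives the canonical DNF.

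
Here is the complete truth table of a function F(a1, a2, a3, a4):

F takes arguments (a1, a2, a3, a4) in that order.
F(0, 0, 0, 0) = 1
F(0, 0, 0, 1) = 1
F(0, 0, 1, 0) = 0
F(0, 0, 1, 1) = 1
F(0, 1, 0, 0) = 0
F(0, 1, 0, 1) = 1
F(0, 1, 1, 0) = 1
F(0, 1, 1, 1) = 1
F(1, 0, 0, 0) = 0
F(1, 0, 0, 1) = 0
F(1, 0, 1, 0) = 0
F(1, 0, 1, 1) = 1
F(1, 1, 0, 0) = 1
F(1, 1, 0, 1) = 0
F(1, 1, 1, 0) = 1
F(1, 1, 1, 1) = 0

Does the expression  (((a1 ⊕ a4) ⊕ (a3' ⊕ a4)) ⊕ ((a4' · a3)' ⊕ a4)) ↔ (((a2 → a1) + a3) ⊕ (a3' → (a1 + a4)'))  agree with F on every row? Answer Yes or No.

No

Evaluate (((a1 ⊕ a4) ⊕ (a3' ⊕ a4)) ⊕ ((a4' · a3)' ⊕ a4)) ↔ (((a2 → a1) + a3) ⊕ (a3' → (a1 + a4)')) on each row and compare to F:
  a1=0, a2=0, a3=0, a4=0: formula gives 1, F = 1 ✓
  a1=0, a2=0, a3=0, a4=1: formula gives 1, F = 1 ✓
  a1=0, a2=0, a3=1, a4=0: formula gives 1, but F = 0 ✗
Row (0,0,1,0) is a counterexample, so the formula is not equivalent to F.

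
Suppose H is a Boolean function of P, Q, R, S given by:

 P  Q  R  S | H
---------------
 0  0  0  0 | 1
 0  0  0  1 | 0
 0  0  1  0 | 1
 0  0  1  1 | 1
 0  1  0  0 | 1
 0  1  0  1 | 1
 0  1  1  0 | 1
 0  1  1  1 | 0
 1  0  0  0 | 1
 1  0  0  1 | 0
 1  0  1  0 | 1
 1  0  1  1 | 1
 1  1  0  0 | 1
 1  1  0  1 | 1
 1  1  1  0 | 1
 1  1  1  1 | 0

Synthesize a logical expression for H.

There are just 4 zero rows: (0,0,0,1), (0,1,1,1), (1,0,0,1), (1,1,1,1). Their minterms are ¬P·¬Q·¬R·S, ¬P·Q·R·S, P·¬Q·¬R·S, P·Q·R·S; the OR of those covers precisely the 0-outputs, and negating it yields H.

H(P, Q, R, S) = not ((((((not P and not Q) and not R) and S) or (((not P and Q) and R) and S)) or (((P and not Q) and not R) and S)) or (((P and Q) and R) and S))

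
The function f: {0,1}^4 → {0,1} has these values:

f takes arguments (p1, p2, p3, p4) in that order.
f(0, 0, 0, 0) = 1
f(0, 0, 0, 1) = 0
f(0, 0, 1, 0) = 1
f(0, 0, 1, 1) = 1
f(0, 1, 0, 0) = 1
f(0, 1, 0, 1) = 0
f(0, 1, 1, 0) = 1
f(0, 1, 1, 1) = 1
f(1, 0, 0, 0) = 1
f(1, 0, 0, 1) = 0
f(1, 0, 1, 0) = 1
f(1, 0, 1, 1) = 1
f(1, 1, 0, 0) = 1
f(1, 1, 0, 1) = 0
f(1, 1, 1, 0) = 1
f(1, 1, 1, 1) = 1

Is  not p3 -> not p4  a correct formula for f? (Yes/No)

Evaluate not p3 -> not p4 on each row and compare to f:
  p1=0, p2=0, p3=0, p4=0: formula gives 1, f = 1 ✓
  p1=0, p2=0, p3=0, p4=1: formula gives 0, f = 0 ✓
  p1=0, p2=0, p3=1, p4=0: formula gives 1, f = 1 ✓
  p1=0, p2=0, p3=1, p4=1: formula gives 1, f = 1 ✓
  … (the remaining 12 rows also agree.)
Every row agrees, so the formula is equivalent.

Yes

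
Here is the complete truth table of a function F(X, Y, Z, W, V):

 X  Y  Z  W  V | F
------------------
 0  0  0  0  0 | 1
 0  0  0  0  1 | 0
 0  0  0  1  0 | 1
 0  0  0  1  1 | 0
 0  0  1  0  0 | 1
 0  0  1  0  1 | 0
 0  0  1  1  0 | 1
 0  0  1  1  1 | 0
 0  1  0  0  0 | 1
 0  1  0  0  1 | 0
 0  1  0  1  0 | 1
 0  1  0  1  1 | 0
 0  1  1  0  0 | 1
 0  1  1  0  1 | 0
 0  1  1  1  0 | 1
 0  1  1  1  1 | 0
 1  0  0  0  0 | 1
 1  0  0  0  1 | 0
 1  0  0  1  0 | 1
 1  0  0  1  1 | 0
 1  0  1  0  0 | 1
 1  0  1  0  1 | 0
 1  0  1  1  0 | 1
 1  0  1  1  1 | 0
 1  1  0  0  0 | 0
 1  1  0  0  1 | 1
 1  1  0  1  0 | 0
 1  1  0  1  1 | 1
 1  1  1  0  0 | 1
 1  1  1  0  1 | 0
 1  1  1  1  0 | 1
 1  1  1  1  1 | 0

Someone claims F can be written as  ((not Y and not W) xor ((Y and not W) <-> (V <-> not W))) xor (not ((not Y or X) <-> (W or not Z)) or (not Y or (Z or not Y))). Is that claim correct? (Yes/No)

Yes

Evaluate ((not Y and not W) xor ((Y and not W) <-> (V <-> not W))) xor (not ((not Y or X) <-> (W or not Z)) or (not Y or (Z or not Y))) on each row and compare to F:
  X=0, Y=0, Z=0, W=0, V=0: formula gives 1, F = 1 ✓
  X=0, Y=0, Z=0, W=0, V=1: formula gives 0, F = 0 ✓
  X=0, Y=0, Z=0, W=1, V=0: formula gives 1, F = 1 ✓
  X=0, Y=0, Z=0, W=1, V=1: formula gives 0, F = 0 ✓
  …and likewise for the remaining 28 rows.
Every row agrees, so the formula is equivalent.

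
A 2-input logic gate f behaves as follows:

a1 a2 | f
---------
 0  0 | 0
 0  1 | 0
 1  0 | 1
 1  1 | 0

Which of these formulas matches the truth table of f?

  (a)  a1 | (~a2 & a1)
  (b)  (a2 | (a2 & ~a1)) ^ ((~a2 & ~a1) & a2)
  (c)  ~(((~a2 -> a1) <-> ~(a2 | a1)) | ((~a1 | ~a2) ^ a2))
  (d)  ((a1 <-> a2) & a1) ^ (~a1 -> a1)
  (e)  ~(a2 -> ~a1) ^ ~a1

(a): at (1,1) it gives 1, but f = 0 — eliminated.
(b): at (0,1) it gives 1, but f = 0 — eliminated.
(c): at (0,1) it gives 1, but f = 0 — eliminated.
(e): at (0,0) it gives 1, but f = 0 — eliminated.
(d) is the remaining candidate, and it agrees with f on all 4 inputs.

d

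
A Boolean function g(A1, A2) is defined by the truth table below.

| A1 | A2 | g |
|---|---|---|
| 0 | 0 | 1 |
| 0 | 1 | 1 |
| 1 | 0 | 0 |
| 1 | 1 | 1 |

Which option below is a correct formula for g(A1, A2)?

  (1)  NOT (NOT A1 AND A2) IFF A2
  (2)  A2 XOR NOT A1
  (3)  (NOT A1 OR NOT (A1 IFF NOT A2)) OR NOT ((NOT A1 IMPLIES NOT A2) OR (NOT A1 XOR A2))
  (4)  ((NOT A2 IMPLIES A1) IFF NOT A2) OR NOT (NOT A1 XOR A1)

(1) disagrees with g on (0,0) (formula → 0, table → 1); rule it out.
(2) disagrees with g on (0,1) (formula → 0, table → 1); rule it out.
(4) disagrees with g on (0,0) (formula → 0, table → 1); rule it out.
That leaves (3). Evaluating it on every row reproduces the table of g exactly.

3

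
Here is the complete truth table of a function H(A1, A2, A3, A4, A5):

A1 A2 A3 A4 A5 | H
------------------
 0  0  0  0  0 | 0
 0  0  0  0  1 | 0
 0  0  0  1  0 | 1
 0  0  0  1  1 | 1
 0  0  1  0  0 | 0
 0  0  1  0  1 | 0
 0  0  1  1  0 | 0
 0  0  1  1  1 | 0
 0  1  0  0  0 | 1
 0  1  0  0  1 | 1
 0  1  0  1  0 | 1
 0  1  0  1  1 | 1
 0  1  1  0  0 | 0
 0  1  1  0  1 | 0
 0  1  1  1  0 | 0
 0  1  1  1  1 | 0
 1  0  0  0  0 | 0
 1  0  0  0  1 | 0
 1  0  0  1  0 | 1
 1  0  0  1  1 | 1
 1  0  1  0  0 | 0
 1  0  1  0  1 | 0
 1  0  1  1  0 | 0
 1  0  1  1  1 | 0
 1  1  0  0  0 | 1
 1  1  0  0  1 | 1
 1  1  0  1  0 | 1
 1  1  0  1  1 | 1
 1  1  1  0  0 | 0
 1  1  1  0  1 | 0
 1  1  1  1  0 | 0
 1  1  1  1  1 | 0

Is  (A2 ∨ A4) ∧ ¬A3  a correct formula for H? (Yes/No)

Test each input against both H and the formula:
  A1=0, A2=0, A3=0, A4=0, A5=0: formula gives 0, H = 0 ✓
  A1=0, A2=0, A3=0, A4=0, A5=1: formula gives 0, H = 0 ✓
  A1=0, A2=0, A3=0, A4=1, A5=0: formula gives 1, H = 1 ✓
  A1=0, A2=0, A3=0, A4=1, A5=1: formula gives 1, H = 1 ✓
  … (the remaining 28 rows also agree.)
No disagreement on any input; they are logically equivalent.

Yes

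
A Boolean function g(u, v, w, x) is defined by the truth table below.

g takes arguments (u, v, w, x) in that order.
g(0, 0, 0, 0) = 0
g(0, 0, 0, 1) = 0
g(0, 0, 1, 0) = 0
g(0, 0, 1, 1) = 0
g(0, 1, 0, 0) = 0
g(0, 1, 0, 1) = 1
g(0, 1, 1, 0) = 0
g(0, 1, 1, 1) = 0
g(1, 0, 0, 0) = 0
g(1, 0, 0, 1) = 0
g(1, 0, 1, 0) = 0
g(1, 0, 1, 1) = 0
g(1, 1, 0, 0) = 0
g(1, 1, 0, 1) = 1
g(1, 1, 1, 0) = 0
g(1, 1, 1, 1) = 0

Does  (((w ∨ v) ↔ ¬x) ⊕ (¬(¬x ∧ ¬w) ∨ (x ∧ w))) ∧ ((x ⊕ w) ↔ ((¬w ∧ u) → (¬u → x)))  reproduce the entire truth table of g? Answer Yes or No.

Evaluate (((w ∨ v) ↔ ¬x) ⊕ (¬(¬x ∧ ¬w) ∨ (x ∧ w))) ∧ ((x ⊕ w) ↔ ((¬w ∧ u) → (¬u → x))) on each row and compare to g:
  u=0, v=0, w=0, x=0: formula gives 0, g = 0 ✓
  u=0, v=0, w=0, x=1: formula gives 0, g = 0 ✓
  u=0, v=0, w=1, x=0: formula gives 0, g = 0 ✓
  u=0, v=0, w=1, x=1: formula gives 0, g = 0 ✓
  … (the remaining 12 rows also agree.)
No disagreement on any input; they are logically equivalent.

Yes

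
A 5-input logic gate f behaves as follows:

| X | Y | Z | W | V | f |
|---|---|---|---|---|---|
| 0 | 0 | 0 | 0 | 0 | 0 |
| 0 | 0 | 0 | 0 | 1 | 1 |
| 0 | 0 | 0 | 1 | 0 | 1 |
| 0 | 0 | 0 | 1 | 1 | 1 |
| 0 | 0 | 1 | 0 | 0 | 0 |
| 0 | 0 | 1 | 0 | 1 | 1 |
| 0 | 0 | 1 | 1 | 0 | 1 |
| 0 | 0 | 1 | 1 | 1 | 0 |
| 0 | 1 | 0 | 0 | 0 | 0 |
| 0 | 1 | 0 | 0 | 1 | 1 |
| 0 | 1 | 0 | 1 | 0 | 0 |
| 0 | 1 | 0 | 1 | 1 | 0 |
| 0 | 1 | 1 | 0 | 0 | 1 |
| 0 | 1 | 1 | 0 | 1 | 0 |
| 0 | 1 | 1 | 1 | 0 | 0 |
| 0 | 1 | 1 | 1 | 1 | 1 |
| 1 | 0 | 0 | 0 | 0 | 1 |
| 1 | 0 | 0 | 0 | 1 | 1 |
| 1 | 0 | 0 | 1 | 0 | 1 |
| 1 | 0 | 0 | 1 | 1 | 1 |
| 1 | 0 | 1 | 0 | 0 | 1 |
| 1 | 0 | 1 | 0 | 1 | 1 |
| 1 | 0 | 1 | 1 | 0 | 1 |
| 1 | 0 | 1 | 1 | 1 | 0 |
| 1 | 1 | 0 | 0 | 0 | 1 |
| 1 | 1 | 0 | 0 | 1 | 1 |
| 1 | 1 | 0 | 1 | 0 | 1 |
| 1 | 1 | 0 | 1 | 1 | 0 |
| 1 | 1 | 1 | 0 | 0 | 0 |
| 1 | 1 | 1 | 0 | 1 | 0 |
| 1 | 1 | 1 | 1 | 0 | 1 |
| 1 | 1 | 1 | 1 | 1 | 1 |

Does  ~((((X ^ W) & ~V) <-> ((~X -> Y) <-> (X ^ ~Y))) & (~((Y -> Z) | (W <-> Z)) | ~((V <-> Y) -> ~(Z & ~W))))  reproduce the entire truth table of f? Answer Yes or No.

Evaluate ~((((X ^ W) & ~V) <-> ((~X -> Y) <-> (X ^ ~Y))) & (~((Y -> Z) | (W <-> Z)) | ~((V <-> Y) -> ~(Z & ~W)))) on each row and compare to f:
  X=0, Y=0, Z=0, W=0, V=0: formula gives 1, but f = 0 ✗
Row (0,0,0,0,0) is a counterexample, so the formula is not equivalent to f.

No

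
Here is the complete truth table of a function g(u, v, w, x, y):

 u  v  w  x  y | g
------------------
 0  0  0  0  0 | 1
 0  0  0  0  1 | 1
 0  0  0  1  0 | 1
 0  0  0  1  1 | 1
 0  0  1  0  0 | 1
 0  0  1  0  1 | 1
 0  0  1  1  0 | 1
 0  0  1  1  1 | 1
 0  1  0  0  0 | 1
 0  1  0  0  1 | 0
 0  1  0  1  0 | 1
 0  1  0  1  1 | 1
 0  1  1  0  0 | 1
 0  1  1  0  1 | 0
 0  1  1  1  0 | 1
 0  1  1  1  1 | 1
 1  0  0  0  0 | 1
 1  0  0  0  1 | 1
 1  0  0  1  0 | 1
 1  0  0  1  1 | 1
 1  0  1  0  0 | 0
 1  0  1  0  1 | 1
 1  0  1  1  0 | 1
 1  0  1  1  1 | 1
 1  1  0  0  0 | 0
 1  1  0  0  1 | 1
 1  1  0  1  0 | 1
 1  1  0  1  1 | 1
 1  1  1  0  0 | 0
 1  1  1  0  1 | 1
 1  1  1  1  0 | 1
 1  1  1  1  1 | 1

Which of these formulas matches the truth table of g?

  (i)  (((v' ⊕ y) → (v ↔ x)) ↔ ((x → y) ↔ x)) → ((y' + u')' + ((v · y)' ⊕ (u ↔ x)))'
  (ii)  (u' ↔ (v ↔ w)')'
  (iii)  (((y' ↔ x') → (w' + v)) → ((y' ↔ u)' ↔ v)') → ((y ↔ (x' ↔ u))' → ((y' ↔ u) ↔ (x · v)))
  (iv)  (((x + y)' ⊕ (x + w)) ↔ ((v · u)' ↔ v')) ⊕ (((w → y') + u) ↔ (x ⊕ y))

(i) disagrees with g on (0,0,0,1,0) (formula → 0, table → 1); rule it out.
(ii) disagrees with g on (0,0,1,0,0) (formula → 0, table → 1); rule it out.
(iv) disagrees with g on (0,0,0,1,0) (formula → 0, table → 1); rule it out.
(iii) is the remaining candidate, and it agrees with g on all 32 inputs.

iii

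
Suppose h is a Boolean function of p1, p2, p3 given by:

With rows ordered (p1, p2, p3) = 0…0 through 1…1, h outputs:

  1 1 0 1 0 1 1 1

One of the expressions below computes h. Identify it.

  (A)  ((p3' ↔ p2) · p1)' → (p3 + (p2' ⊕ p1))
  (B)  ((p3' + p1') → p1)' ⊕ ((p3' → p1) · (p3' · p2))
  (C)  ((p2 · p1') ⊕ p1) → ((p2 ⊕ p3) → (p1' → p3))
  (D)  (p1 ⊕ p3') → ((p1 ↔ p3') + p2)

(B) fails at (0,1,0): the formula yields 1, h is 0.
(C) fails at (1,0,0): the formula yields 1, h is 0.
(D) fails at (0,0,0): the formula yields 0, h is 1.
That leaves (A). Evaluating it on every row reproduces the table of h exactly.

A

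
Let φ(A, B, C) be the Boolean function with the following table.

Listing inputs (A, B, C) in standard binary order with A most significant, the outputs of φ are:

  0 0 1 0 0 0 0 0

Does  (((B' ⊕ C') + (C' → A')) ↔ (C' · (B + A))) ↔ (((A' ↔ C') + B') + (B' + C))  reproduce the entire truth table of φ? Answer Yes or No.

Check the formula against φ row by row:
  A=0, B=0, C=0: formula gives 0, φ = 0 ✓
  A=0, B=0, C=1: formula gives 0, φ = 0 ✓
  A=0, B=1, C=0: formula gives 1, φ = 1 ✓
  A=0, B=1, C=1: formula gives 0, φ = 0 ✓
  A=1, B=0, C=0: formula gives 0, φ = 0 ✓
  …and likewise for the remaining 3 rows.
No disagreement on any input; they are logically equivalent.

Yes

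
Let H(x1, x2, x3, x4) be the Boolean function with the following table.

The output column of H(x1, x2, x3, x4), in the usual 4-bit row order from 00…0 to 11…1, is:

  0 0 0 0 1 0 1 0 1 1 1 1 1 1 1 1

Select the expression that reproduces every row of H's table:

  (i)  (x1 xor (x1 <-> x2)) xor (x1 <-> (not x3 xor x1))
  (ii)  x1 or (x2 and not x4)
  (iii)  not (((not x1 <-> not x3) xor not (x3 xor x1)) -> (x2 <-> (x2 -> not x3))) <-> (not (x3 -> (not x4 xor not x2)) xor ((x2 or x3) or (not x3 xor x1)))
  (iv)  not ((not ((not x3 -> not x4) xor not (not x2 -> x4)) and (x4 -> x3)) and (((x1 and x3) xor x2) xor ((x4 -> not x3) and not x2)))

(i) fails at (0,0,0,0): the formula yields 1, H is 0.
(iii) fails at (0,0,1,0): the formula yields 1, H is 0.
(iv) fails at (0,0,0,1): the formula yields 1, H is 0.
That leaves (ii). Evaluating it on every row reproduces the table of H exactly.

ii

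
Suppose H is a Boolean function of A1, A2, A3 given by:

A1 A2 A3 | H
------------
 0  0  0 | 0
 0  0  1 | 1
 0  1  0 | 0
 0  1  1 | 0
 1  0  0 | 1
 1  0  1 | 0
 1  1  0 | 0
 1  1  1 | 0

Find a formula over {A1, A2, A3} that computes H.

Collect the rows where H=1 — (0,0,1), (1,0,0) — and write one minterm per row: ¬A1·¬A2·A3, A1·¬A2·¬A3. Their union (logical OR) reproduces the table exactly.

H(A1, A2, A3) = ((NOT A1 AND NOT A2) AND A3) OR ((A1 AND NOT A2) AND NOT A3)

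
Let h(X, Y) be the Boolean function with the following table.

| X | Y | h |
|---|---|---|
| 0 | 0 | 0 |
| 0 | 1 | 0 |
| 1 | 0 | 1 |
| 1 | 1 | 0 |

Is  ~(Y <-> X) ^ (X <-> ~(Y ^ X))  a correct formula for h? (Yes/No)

Test each input against both h and the formula:
  X=0, Y=0: formula gives 0, h = 0 ✓
  X=0, Y=1: formula gives 0, h = 0 ✓
  X=1, Y=0: formula gives 1, h = 1 ✓
  X=1, Y=1: formula gives 1, but h = 0 ✗
Since they disagree at (1,1), the expression is not a correct formula for h.

No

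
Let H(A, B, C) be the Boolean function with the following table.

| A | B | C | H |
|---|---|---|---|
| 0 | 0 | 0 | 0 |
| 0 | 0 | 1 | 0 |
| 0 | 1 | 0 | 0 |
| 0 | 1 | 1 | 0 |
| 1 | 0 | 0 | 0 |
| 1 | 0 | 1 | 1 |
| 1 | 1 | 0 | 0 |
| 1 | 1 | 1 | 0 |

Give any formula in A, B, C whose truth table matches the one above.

H is 1 on exactly one input, (1,0,1), whose minterm is A·¬B·C. So H is just that conjunction.

H(A, B, C) = (A · B') · C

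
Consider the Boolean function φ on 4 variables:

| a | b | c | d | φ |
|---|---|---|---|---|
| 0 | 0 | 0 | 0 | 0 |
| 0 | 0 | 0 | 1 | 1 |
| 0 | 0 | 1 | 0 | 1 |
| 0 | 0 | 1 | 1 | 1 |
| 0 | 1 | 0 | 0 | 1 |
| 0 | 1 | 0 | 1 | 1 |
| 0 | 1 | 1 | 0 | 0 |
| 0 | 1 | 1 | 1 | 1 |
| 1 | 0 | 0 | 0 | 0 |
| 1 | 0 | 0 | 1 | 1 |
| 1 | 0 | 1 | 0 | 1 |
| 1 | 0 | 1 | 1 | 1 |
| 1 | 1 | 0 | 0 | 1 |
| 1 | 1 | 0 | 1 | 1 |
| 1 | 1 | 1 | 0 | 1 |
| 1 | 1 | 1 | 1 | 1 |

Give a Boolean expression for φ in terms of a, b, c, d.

There are just 3 zero rows: (0,0,0,0), (0,1,1,0), (1,0,0,0). Their minterms are ¬a·¬b·¬c·¬d, ¬a·b·c·¬d, a·¬b·¬c·¬d; the OR of those covers precisely the 0-outputs, and negating it yields φ.

φ(a, b, c, d) = ¬(((((¬a ∧ ¬b) ∧ ¬c) ∧ ¬d) ∨ (((¬a ∧ b) ∧ c) ∧ ¬d)) ∨ (((a ∧ ¬b) ∧ ¬c) ∧ ¬d))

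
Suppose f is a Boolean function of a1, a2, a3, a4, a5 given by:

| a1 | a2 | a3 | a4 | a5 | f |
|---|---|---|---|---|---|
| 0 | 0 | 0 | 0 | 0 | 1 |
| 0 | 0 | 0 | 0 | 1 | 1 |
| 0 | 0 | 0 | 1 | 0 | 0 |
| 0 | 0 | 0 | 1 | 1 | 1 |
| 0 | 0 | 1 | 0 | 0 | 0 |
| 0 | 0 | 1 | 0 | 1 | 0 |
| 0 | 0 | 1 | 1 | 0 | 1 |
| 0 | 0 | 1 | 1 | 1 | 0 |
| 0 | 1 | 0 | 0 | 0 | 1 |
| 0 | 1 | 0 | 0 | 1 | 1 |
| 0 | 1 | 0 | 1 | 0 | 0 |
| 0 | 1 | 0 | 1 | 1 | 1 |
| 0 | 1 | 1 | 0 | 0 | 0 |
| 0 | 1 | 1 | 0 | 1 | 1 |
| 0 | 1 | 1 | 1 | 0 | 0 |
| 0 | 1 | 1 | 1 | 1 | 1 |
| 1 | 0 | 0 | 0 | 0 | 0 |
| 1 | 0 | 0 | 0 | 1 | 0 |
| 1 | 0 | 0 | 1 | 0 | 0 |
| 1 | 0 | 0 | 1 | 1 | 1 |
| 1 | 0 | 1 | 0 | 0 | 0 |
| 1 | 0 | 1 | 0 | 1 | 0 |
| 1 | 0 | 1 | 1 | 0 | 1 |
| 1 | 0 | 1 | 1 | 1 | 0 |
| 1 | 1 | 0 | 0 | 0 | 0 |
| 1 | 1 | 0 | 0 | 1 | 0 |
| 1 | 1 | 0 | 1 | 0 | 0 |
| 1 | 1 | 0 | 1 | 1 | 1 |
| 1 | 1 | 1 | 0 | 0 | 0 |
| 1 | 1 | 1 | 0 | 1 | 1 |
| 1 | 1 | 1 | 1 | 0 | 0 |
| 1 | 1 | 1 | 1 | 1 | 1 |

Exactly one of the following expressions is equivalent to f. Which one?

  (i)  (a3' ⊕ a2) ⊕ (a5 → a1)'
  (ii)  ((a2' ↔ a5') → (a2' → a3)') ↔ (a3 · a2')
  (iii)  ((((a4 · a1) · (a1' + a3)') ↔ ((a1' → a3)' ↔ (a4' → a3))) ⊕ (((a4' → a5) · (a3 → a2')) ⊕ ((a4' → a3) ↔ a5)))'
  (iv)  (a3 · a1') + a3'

iii

(i) disagrees with f on (0,0,0,0,1) (formula → 0, table → 1); rule it out.
(ii) disagrees with f on (0,0,0,0,0) (formula → 0, table → 1); rule it out.
(iv) disagrees with f on (0,0,0,1,0) (formula → 1, table → 0); rule it out.
Only (iii) survives; checking it on all 32 rows confirms it matches f.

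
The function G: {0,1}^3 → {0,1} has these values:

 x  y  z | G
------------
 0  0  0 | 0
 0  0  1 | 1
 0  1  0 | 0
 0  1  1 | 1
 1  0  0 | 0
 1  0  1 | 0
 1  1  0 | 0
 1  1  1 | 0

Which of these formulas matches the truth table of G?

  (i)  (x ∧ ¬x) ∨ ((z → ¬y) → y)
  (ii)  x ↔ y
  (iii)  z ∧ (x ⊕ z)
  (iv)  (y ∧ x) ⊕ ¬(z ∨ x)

(i): at (0,0,1) it gives 0, but G = 1 — eliminated.
(ii): at (0,0,0) it gives 1, but G = 0 — eliminated.
(iv): at (0,0,0) it gives 1, but G = 0 — eliminated.
That leaves (iii). Evaluating it on every row reproduces the table of G exactly.

iii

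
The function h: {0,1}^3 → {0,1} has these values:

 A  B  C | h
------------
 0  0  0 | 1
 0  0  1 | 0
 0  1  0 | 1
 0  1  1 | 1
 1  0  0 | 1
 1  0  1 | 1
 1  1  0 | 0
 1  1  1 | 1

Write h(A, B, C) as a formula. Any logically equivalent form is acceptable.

The 0-rows are (0,0,1), (1,1,0). Take each as a conjunction (¬A·¬B·C, A·B·¬C), form their disjunction, and complement — that gives a formula that is 1 everywhere h is.

h(A, B, C) = ~(((~A & ~B) & C) | ((A & B) & ~C))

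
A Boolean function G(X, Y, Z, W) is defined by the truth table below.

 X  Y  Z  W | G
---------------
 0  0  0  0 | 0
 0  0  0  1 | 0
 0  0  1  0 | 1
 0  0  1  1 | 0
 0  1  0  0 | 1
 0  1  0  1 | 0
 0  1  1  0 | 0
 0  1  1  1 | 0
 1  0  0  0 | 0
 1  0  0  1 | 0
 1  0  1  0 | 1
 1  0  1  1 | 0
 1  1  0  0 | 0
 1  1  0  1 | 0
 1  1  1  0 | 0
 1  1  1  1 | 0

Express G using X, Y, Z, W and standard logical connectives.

Collect the rows where G=1 — (0,0,1,0), (0,1,0,0), (1,0,1,0) — and write one minterm per row: ¬X·¬Y·Z·¬W, ¬X·Y·¬Z·¬W, X·¬Y·Z·¬W. Their union (logical OR) reproduces the table exactly.

G(X, Y, Z, W) = ((((NOT X AND NOT Y) AND Z) AND NOT W) OR (((NOT X AND Y) AND NOT Z) AND NOT W)) OR (((X AND NOT Y) AND Z) AND NOT W)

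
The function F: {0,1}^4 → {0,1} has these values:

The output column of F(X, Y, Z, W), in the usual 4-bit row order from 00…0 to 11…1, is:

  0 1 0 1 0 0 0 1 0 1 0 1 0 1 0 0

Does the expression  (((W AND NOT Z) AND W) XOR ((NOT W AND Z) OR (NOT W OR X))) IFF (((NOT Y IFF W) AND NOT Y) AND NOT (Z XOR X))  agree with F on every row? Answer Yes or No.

Yes

Test each input against both F and the formula:
  X=0, Y=0, Z=0, W=0: formula gives 0, F = 0 ✓
  X=0, Y=0, Z=0, W=1: formula gives 1, F = 1 ✓
  X=0, Y=0, Z=1, W=0: formula gives 0, F = 0 ✓
  X=0, Y=0, Z=1, W=1: formula gives 1, F = 1 ✓
  … (the remaining 12 rows also agree.)
No disagreement on any input; they are logically equivalent.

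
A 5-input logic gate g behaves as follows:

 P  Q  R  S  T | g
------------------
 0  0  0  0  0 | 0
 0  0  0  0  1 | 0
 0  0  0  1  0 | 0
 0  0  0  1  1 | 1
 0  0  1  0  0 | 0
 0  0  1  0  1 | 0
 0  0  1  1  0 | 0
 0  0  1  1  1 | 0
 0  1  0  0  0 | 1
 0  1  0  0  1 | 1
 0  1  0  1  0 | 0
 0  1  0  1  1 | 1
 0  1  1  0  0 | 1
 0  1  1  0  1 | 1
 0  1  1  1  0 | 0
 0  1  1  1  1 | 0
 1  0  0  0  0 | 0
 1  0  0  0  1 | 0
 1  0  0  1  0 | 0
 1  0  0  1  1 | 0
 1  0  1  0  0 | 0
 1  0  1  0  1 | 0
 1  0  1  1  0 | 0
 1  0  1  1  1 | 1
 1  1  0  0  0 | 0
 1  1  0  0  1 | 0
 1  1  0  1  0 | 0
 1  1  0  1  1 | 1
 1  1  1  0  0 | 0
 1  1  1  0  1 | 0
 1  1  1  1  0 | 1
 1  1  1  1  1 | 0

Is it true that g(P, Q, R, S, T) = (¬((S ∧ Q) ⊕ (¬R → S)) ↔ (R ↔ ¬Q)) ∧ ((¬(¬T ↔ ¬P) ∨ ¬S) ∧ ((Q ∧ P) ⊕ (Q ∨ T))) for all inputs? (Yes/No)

Evaluate (¬((S ∧ Q) ⊕ (¬R → S)) ↔ (R ↔ ¬Q)) ∧ ((¬(¬T ↔ ¬P) ∨ ¬S) ∧ ((Q ∧ P) ⊕ (Q ∨ T))) on each row and compare to g:
  P=0, Q=0, R=0, S=0, T=0: formula gives 0, g = 0 ✓
  P=0, Q=0, R=0, S=0, T=1: formula gives 0, g = 0 ✓
  P=0, Q=0, R=0, S=1, T=0: formula gives 0, g = 0 ✓
  P=0, Q=0, R=0, S=1, T=1: formula gives 1, g = 1 ✓
  …
  P=1, Q=0, R=1, S=1, T=1: formula gives 0, but g = 1 ✗
A single disagreement suffices: at (1,0,1,1,1) they differ, so the formula does not compute g.

No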